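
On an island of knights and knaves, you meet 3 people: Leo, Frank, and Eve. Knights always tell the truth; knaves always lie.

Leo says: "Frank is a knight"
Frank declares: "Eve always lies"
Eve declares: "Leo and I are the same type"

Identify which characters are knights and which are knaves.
Leo is a knight.
Frank is a knight.
Eve is a knave.

Verification:
- Leo (knight) says "Frank is a knight" - this is TRUE because Frank is a knight.
- Frank (knight) says "Eve always lies" - this is TRUE because Eve is a knave.
- Eve (knave) says "Leo and I are the same type" - this is FALSE (a lie) because Eve is a knave and Leo is a knight.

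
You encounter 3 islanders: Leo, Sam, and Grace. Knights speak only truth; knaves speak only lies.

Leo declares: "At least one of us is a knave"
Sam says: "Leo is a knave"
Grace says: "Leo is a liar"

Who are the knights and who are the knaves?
Leo is a knight.
Sam is a knave.
Grace is a knave.

Verification:
- Leo (knight) says "At least one of us is a knave" - this is TRUE because Sam and Grace are knaves.
- Sam (knave) says "Leo is a knave" - this is FALSE (a lie) because Leo is a knight.
- Grace (knave) says "Leo is a liar" - this is FALSE (a lie) because Leo is a knight.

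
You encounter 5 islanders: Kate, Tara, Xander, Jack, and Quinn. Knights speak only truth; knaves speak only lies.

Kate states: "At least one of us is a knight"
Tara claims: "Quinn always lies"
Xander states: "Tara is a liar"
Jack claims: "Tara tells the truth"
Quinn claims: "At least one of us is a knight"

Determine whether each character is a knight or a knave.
Kate is a knight.
Tara is a knave.
Xander is a knight.
Jack is a knave.
Quinn is a knight.

Verification:
- Kate (knight) says "At least one of us is a knight" - this is TRUE because Kate, Xander, and Quinn are knights.
- Tara (knave) says "Quinn always lies" - this is FALSE (a lie) because Quinn is a knight.
- Xander (knight) says "Tara is a liar" - this is TRUE because Tara is a knave.
- Jack (knave) says "Tara tells the truth" - this is FALSE (a lie) because Tara is a knave.
- Quinn (knight) says "At least one of us is a knight" - this is TRUE because Kate, Xander, and Quinn are knights.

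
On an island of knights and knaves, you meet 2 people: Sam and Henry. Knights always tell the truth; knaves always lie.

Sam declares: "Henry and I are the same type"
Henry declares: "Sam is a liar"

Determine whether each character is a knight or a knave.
Sam is a knave.
Henry is a knight.

Verification:
- Sam (knave) says "Henry and I are the same type" - this is FALSE (a lie) because Sam is a knave and Henry is a knight.
- Henry (knight) says "Sam is a liar" - this is TRUE because Sam is a knave.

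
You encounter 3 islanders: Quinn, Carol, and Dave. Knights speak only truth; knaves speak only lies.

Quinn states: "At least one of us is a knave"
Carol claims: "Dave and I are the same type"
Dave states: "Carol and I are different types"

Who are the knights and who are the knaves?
Quinn is a knight.
Carol is a knave.
Dave is a knight.

Verification:
- Quinn (knight) says "At least one of us is a knave" - this is TRUE because Carol is a knave.
- Carol (knave) says "Dave and I are the same type" - this is FALSE (a lie) because Carol is a knave and Dave is a knight.
- Dave (knight) says "Carol and I are different types" - this is TRUE because Dave is a knight and Carol is a knave.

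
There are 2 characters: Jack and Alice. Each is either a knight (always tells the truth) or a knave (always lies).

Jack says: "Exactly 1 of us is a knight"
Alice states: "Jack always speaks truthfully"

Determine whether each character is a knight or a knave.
Jack is a knave.
Alice is a knave.

Verification:
- Jack (knave) says "Exactly 1 of us is a knight" - this is FALSE (a lie) because there are 0 knights.
- Alice (knave) says "Jack always speaks truthfully" - this is FALSE (a lie) because Jack is a knave.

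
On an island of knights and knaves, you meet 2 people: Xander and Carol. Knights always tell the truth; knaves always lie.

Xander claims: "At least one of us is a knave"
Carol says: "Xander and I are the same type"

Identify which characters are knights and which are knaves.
Xander is a knight.
Carol is a knave.

Verification:
- Xander (knight) says "At least one of us is a knave" - this is TRUE because Carol is a knave.
- Carol (knave) says "Xander and I are the same type" - this is FALSE (a lie) because Carol is a knave and Xander is a knight.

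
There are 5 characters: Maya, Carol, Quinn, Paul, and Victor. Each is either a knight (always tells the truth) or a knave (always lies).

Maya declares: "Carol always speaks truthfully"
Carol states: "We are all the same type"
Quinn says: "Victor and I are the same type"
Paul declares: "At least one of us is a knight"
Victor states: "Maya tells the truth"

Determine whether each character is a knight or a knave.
Maya is a knight.
Carol is a knight.
Quinn is a knight.
Paul is a knight.
Victor is a knight.

Verification:
- Maya (knight) says "Carol always speaks truthfully" - this is TRUE because Carol is a knight.
- Carol (knight) says "We are all the same type" - this is TRUE because Maya, Carol, Quinn, Paul, and Victor are knights.
- Quinn (knight) says "Victor and I are the same type" - this is TRUE because Quinn is a knight and Victor is a knight.
- Paul (knight) says "At least one of us is a knight" - this is TRUE because Maya, Carol, Quinn, Paul, and Victor are knights.
- Victor (knight) says "Maya tells the truth" - this is TRUE because Maya is a knight.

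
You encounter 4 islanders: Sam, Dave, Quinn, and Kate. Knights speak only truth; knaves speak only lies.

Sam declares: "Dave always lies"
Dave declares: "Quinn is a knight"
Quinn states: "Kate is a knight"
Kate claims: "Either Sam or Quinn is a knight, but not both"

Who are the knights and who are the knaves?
Sam is a knave.
Dave is a knight.
Quinn is a knight.
Kate is a knight.

Verification:
- Sam (knave) says "Dave always lies" - this is FALSE (a lie) because Dave is a knight.
- Dave (knight) says "Quinn is a knight" - this is TRUE because Quinn is a knight.
- Quinn (knight) says "Kate is a knight" - this is TRUE because Kate is a knight.
- Kate (knight) says "Either Sam or Quinn is a knight, but not both" - this is TRUE because Sam is a knave and Quinn is a knight.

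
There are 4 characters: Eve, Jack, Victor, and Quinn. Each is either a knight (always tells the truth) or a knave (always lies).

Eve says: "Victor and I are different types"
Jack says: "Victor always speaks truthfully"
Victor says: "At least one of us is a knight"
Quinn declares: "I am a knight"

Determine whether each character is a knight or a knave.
Eve is a knave.
Jack is a knave.
Victor is a knave.
Quinn is a knave.

Verification:
- Eve (knave) says "Victor and I are different types" - this is FALSE (a lie) because Eve is a knave and Victor is a knave.
- Jack (knave) says "Victor always speaks truthfully" - this is FALSE (a lie) because Victor is a knave.
- Victor (knave) says "At least one of us is a knight" - this is FALSE (a lie) because no one is a knight.
- Quinn (knave) says "I am a knight" - this is FALSE (a lie) because Quinn is a knave.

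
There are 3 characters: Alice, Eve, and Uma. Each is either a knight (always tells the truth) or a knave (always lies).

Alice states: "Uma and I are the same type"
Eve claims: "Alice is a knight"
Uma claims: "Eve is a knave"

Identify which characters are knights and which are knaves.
Alice is a knave.
Eve is a knave.
Uma is a knight.

Verification:
- Alice (knave) says "Uma and I are the same type" - this is FALSE (a lie) because Alice is a knave and Uma is a knight.
- Eve (knave) says "Alice is a knight" - this is FALSE (a lie) because Alice is a knave.
- Uma (knight) says "Eve is a knave" - this is TRUE because Eve is a knave.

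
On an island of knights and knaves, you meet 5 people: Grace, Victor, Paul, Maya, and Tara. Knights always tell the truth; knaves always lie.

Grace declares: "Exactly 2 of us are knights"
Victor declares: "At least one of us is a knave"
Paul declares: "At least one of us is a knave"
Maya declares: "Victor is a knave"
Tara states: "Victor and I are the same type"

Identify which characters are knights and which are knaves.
Grace is a knave.
Victor is a knight.
Paul is a knight.
Maya is a knave.
Tara is a knight.

Verification:
- Grace (knave) says "Exactly 2 of us are knights" - this is FALSE (a lie) because there are 3 knights.
- Victor (knight) says "At least one of us is a knave" - this is TRUE because Grace and Maya are knaves.
- Paul (knight) says "At least one of us is a knave" - this is TRUE because Grace and Maya are knaves.
- Maya (knave) says "Victor is a knave" - this is FALSE (a lie) because Victor is a knight.
- Tara (knight) says "Victor and I are the same type" - this is TRUE because Tara is a knight and Victor is a knight.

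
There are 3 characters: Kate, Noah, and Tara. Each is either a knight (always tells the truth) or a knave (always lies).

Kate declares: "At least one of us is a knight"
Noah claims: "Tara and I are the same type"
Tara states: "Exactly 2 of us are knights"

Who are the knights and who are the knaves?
Kate is a knight.
Noah is a knave.
Tara is a knight.

Verification:
- Kate (knight) says "At least one of us is a knight" - this is TRUE because Kate and Tara are knights.
- Noah (knave) says "Tara and I are the same type" - this is FALSE (a lie) because Noah is a knave and Tara is a knight.
- Tara (knight) says "Exactly 2 of us are knights" - this is TRUE because there are 2 knights.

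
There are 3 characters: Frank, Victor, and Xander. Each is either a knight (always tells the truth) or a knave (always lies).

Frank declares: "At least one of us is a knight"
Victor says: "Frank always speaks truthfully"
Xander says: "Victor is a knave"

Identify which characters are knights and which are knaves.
Frank is a knight.
Victor is a knight.
Xander is a knave.

Verification:
- Frank (knight) says "At least one of us is a knight" - this is TRUE because Frank and Victor are knights.
- Victor (knight) says "Frank always speaks truthfully" - this is TRUE because Frank is a knight.
- Xander (knave) says "Victor is a knave" - this is FALSE (a lie) because Victor is a knight.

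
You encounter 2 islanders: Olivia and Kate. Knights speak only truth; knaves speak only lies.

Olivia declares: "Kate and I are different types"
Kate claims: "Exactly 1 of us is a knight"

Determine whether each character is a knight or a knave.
Olivia is a knave.
Kate is a knave.

Verification:
- Olivia (knave) says "Kate and I are different types" - this is FALSE (a lie) because Olivia is a knave and Kate is a knave.
- Kate (knave) says "Exactly 1 of us is a knight" - this is FALSE (a lie) because there are 0 knights.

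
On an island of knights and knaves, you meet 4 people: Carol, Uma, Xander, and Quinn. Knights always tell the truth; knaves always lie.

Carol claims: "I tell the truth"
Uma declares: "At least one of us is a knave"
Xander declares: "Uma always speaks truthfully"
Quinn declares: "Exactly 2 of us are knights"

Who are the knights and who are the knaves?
Carol is a knight.
Uma is a knight.
Xander is a knight.
Quinn is a knave.

Verification:
- Carol (knight) says "I tell the truth" - this is TRUE because Carol is a knight.
- Uma (knight) says "At least one of us is a knave" - this is TRUE because Quinn is a knave.
- Xander (knight) says "Uma always speaks truthfully" - this is TRUE because Uma is a knight.
- Quinn (knave) says "Exactly 2 of us are knights" - this is FALSE (a lie) because there are 3 knights.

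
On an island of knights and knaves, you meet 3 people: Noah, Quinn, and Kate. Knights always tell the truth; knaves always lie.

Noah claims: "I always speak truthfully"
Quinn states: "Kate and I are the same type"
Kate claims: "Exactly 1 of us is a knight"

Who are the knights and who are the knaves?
Noah is a knave.
Quinn is a knave.
Kate is a knight.

Verification:
- Noah (knave) says "I always speak truthfully" - this is FALSE (a lie) because Noah is a knave.
- Quinn (knave) says "Kate and I are the same type" - this is FALSE (a lie) because Quinn is a knave and Kate is a knight.
- Kate (knight) says "Exactly 1 of us is a knight" - this is TRUE because there are 1 knights.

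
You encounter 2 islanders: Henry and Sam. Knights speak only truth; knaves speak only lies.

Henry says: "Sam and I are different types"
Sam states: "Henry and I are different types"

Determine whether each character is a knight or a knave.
Henry is a knave.
Sam is a knave.

Verification:
- Henry (knave) says "Sam and I are different types" - this is FALSE (a lie) because Henry is a knave and Sam is a knave.
- Sam (knave) says "Henry and I are different types" - this is FALSE (a lie) because Sam is a knave and Henry is a knave.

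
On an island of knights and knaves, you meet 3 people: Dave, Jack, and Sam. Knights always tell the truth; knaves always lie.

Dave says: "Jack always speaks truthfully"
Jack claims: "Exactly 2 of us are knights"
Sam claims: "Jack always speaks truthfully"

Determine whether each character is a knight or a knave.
Dave is a knave.
Jack is a knave.
Sam is a knave.

Verification:
- Dave (knave) says "Jack always speaks truthfully" - this is FALSE (a lie) because Jack is a knave.
- Jack (knave) says "Exactly 2 of us are knights" - this is FALSE (a lie) because there are 0 knights.
- Sam (knave) says "Jack always speaks truthfully" - this is FALSE (a lie) because Jack is a knave.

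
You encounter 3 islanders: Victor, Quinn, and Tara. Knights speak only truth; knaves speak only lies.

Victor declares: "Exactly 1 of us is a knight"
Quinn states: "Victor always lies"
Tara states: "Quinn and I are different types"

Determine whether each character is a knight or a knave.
Victor is a knight.
Quinn is a knave.
Tara is a knave.

Verification:
- Victor (knight) says "Exactly 1 of us is a knight" - this is TRUE because there are 1 knights.
- Quinn (knave) says "Victor always lies" - this is FALSE (a lie) because Victor is a knight.
- Tara (knave) says "Quinn and I are different types" - this is FALSE (a lie) because Tara is a knave and Quinn is a knave.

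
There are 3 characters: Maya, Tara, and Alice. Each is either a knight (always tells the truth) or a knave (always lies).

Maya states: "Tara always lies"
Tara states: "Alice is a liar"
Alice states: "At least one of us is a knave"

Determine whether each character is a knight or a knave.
Maya is a knight.
Tara is a knave.
Alice is a knight.

Verification:
- Maya (knight) says "Tara always lies" - this is TRUE because Tara is a knave.
- Tara (knave) says "Alice is a liar" - this is FALSE (a lie) because Alice is a knight.
- Alice (knight) says "At least one of us is a knave" - this is TRUE because Tara is a knave.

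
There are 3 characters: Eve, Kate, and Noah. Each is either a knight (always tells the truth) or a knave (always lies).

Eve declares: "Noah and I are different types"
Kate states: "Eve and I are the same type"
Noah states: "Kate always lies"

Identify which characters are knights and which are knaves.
Eve is a knight.
Kate is a knight.
Noah is a knave.

Verification:
- Eve (knight) says "Noah and I are different types" - this is TRUE because Eve is a knight and Noah is a knave.
- Kate (knight) says "Eve and I are the same type" - this is TRUE because Kate is a knight and Eve is a knight.
- Noah (knave) says "Kate always lies" - this is FALSE (a lie) because Kate is a knight.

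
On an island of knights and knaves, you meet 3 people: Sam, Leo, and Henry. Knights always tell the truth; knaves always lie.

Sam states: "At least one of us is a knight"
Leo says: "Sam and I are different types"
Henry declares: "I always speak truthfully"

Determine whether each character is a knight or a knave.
Sam is a knave.
Leo is a knave.
Henry is a knave.

Verification:
- Sam (knave) says "At least one of us is a knight" - this is FALSE (a lie) because no one is a knight.
- Leo (knave) says "Sam and I are different types" - this is FALSE (a lie) because Leo is a knave and Sam is a knave.
- Henry (knave) says "I always speak truthfully" - this is FALSE (a lie) because Henry is a knave.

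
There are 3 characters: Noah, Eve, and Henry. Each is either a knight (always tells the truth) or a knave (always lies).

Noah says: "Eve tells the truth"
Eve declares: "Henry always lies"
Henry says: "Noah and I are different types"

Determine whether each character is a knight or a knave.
Noah is a knave.
Eve is a knave.
Henry is a knight.

Verification:
- Noah (knave) says "Eve tells the truth" - this is FALSE (a lie) because Eve is a knave.
- Eve (knave) says "Henry always lies" - this is FALSE (a lie) because Henry is a knight.
- Henry (knight) says "Noah and I are different types" - this is TRUE because Henry is a knight and Noah is a knave.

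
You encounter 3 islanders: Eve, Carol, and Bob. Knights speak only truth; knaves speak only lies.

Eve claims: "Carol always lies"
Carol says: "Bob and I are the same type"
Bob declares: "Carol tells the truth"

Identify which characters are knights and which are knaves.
Eve is a knave.
Carol is a knight.
Bob is a knight.

Verification:
- Eve (knave) says "Carol always lies" - this is FALSE (a lie) because Carol is a knight.
- Carol (knight) says "Bob and I are the same type" - this is TRUE because Carol is a knight and Bob is a knight.
- Bob (knight) says "Carol tells the truth" - this is TRUE because Carol is a knight.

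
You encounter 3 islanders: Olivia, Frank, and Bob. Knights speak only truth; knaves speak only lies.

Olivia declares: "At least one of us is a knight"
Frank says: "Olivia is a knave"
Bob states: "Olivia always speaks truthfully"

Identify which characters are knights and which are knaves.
Olivia is a knight.
Frank is a knave.
Bob is a knight.

Verification:
- Olivia (knight) says "At least one of us is a knight" - this is TRUE because Olivia and Bob are knights.
- Frank (knave) says "Olivia is a knave" - this is FALSE (a lie) because Olivia is a knight.
- Bob (knight) says "Olivia always speaks truthfully" - this is TRUE because Olivia is a knight.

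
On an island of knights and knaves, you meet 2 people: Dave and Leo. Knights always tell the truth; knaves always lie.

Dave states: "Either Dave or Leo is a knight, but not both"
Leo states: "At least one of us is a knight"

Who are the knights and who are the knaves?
Dave is a knave.
Leo is a knave.

Verification:
- Dave (knave) says "Either Dave or Leo is a knight, but not both" - this is FALSE (a lie) because Dave is a knave and Leo is a knave.
- Leo (knave) says "At least one of us is a knight" - this is FALSE (a lie) because no one is a knight.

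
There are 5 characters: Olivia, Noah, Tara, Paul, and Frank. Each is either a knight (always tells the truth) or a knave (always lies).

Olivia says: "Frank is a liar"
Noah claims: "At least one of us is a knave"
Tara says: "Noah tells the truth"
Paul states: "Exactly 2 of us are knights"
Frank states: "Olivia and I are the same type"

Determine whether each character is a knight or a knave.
Olivia is a knight.
Noah is a knight.
Tara is a knight.
Paul is a knave.
Frank is a knave.

Verification:
- Olivia (knight) says "Frank is a liar" - this is TRUE because Frank is a knave.
- Noah (knight) says "At least one of us is a knave" - this is TRUE because Paul and Frank are knaves.
- Tara (knight) says "Noah tells the truth" - this is TRUE because Noah is a knight.
- Paul (knave) says "Exactly 2 of us are knights" - this is FALSE (a lie) because there are 3 knights.
- Frank (knave) says "Olivia and I are the same type" - this is FALSE (a lie) because Frank is a knave and Olivia is a knight.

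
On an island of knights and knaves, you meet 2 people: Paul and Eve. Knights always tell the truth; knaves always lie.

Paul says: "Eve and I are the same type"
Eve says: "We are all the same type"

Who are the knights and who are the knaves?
Paul is a knight.
Eve is a knight.

Verification:
- Paul (knight) says "Eve and I are the same type" - this is TRUE because Paul is a knight and Eve is a knight.
- Eve (knight) says "We are all the same type" - this is TRUE because Paul and Eve are knights.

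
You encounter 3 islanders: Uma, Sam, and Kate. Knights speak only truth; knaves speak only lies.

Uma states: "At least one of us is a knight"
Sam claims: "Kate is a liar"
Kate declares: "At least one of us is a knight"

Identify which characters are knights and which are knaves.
Uma is a knight.
Sam is a knave.
Kate is a knight.

Verification:
- Uma (knight) says "At least one of us is a knight" - this is TRUE because Uma and Kate are knights.
- Sam (knave) says "Kate is a liar" - this is FALSE (a lie) because Kate is a knight.
- Kate (knight) says "At least one of us is a knight" - this is TRUE because Uma and Kate are knights.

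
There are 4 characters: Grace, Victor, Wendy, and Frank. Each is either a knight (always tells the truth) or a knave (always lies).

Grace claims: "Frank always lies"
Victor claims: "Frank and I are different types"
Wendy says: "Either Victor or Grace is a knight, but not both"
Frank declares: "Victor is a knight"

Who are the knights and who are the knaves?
Grace is a knight.
Victor is a knave.
Wendy is a knight.
Frank is a knave.

Verification:
- Grace (knight) says "Frank always lies" - this is TRUE because Frank is a knave.
- Victor (knave) says "Frank and I are different types" - this is FALSE (a lie) because Victor is a knave and Frank is a knave.
- Wendy (knight) says "Either Victor or Grace is a knight, but not both" - this is TRUE because Victor is a knave and Grace is a knight.
- Frank (knave) says "Victor is a knight" - this is FALSE (a lie) because Victor is a knave.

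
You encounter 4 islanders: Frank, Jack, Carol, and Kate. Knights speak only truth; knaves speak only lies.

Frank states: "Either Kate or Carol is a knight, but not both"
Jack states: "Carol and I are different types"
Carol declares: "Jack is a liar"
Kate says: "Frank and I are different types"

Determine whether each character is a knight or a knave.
Frank is a knave.
Jack is a knight.
Carol is a knave.
Kate is a knave.

Verification:
- Frank (knave) says "Either Kate or Carol is a knight, but not both" - this is FALSE (a lie) because Kate is a knave and Carol is a knave.
- Jack (knight) says "Carol and I are different types" - this is TRUE because Jack is a knight and Carol is a knave.
- Carol (knave) says "Jack is a liar" - this is FALSE (a lie) because Jack is a knight.
- Kate (knave) says "Frank and I are different types" - this is FALSE (a lie) because Kate is a knave and Frank is a knave.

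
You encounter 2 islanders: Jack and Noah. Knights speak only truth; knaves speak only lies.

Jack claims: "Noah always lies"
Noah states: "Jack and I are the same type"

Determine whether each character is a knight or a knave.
Jack is a knight.
Noah is a knave.

Verification:
- Jack (knight) says "Noah always lies" - this is TRUE because Noah is a knave.
- Noah (knave) says "Jack and I are the same type" - this is FALSE (a lie) because Noah is a knave and Jack is a knight.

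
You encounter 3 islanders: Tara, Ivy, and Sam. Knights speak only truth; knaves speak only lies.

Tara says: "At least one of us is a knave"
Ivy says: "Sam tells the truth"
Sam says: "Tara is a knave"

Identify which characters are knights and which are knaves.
Tara is a knight.
Ivy is a knave.
Sam is a knave.

Verification:
- Tara (knight) says "At least one of us is a knave" - this is TRUE because Ivy and Sam are knaves.
- Ivy (knave) says "Sam tells the truth" - this is FALSE (a lie) because Sam is a knave.
- Sam (knave) says "Tara is a knave" - this is FALSE (a lie) because Tara is a knight.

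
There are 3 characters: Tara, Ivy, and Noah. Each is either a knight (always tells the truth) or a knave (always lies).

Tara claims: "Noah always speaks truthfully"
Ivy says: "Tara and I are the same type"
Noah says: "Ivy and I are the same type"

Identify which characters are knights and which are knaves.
Tara is a knight.
Ivy is a knight.
Noah is a knight.

Verification:
- Tara (knight) says "Noah always speaks truthfully" - this is TRUE because Noah is a knight.
- Ivy (knight) says "Tara and I are the same type" - this is TRUE because Ivy is a knight and Tara is a knight.
- Noah (knight) says "Ivy and I are the same type" - this is TRUE because Noah is a knight and Ivy is a knight.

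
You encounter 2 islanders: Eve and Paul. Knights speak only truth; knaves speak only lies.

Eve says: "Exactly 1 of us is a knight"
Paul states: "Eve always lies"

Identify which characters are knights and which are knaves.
Eve is a knight.
Paul is a knave.

Verification:
- Eve (knight) says "Exactly 1 of us is a knight" - this is TRUE because there are 1 knights.
- Paul (knave) says "Eve always lies" - this is FALSE (a lie) because Eve is a knight.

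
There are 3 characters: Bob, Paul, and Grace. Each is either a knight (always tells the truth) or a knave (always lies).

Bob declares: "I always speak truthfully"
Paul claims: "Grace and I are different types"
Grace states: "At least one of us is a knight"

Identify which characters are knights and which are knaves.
Bob is a knave.
Paul is a knave.
Grace is a knave.

Verification:
- Bob (knave) says "I always speak truthfully" - this is FALSE (a lie) because Bob is a knave.
- Paul (knave) says "Grace and I are different types" - this is FALSE (a lie) because Paul is a knave and Grace is a knave.
- Grace (knave) says "At least one of us is a knight" - this is FALSE (a lie) because no one is a knight.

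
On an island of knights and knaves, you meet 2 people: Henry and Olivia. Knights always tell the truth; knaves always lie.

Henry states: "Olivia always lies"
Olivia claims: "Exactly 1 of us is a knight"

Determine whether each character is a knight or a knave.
Henry is a knave.
Olivia is a knight.

Verification:
- Henry (knave) says "Olivia always lies" - this is FALSE (a lie) because Olivia is a knight.
- Olivia (knight) says "Exactly 1 of us is a knight" - this is TRUE because there are 1 knights.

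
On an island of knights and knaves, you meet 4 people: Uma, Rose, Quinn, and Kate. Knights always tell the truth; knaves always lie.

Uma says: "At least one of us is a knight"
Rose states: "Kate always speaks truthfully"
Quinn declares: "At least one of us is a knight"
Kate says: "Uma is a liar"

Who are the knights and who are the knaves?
Uma is a knight.
Rose is a knave.
Quinn is a knight.
Kate is a knave.

Verification:
- Uma (knight) says "At least one of us is a knight" - this is TRUE because Uma and Quinn are knights.
- Rose (knave) says "Kate always speaks truthfully" - this is FALSE (a lie) because Kate is a knave.
- Quinn (knight) says "At least one of us is a knight" - this is TRUE because Uma and Quinn are knights.
- Kate (knave) says "Uma is a liar" - this is FALSE (a lie) because Uma is a knight.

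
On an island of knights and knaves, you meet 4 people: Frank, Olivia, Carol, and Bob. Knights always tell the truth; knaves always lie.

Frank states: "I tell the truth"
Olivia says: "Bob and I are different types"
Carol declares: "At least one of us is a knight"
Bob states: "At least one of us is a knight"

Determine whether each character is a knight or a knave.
Frank is a knave.
Olivia is a knave.
Carol is a knave.
Bob is a knave.

Verification:
- Frank (knave) says "I tell the truth" - this is FALSE (a lie) because Frank is a knave.
- Olivia (knave) says "Bob and I are different types" - this is FALSE (a lie) because Olivia is a knave and Bob is a knave.
- Carol (knave) says "At least one of us is a knight" - this is FALSE (a lie) because no one is a knight.
- Bob (knave) says "At least one of us is a knight" - this is FALSE (a lie) because no one is a knight.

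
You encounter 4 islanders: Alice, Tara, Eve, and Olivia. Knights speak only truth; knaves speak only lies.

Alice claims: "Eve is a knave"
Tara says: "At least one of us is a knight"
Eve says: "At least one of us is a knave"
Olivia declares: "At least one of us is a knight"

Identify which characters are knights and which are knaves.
Alice is a knave.
Tara is a knight.
Eve is a knight.
Olivia is a knight.

Verification:
- Alice (knave) says "Eve is a knave" - this is FALSE (a lie) because Eve is a knight.
- Tara (knight) says "At least one of us is a knight" - this is TRUE because Tara, Eve, and Olivia are knights.
- Eve (knight) says "At least one of us is a knave" - this is TRUE because Alice is a knave.
- Olivia (knight) says "At least one of us is a knight" - this is TRUE because Tara, Eve, and Olivia are knights.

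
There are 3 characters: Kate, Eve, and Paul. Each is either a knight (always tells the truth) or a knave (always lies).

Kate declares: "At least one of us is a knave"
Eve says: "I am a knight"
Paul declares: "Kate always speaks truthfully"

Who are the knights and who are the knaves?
Kate is a knight.
Eve is a knave.
Paul is a knight.

Verification:
- Kate (knight) says "At least one of us is a knave" - this is TRUE because Eve is a knave.
- Eve (knave) says "I am a knight" - this is FALSE (a lie) because Eve is a knave.
- Paul (knight) says "Kate always speaks truthfully" - this is TRUE because Kate is a knight.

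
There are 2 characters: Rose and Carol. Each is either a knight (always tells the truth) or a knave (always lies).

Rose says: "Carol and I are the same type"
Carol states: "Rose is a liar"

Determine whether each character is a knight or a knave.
Rose is a knave.
Carol is a knight.

Verification:
- Rose (knave) says "Carol and I are the same type" - this is FALSE (a lie) because Rose is a knave and Carol is a knight.
- Carol (knight) says "Rose is a liar" - this is TRUE because Rose is a knave.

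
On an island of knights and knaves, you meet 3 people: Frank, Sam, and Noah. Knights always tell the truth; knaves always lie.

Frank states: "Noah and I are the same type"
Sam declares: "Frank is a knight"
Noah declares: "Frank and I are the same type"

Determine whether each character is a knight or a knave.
Frank is a knight.
Sam is a knight.
Noah is a knight.

Verification:
- Frank (knight) says "Noah and I are the same type" - this is TRUE because Frank is a knight and Noah is a knight.
- Sam (knight) says "Frank is a knight" - this is TRUE because Frank is a knight.
- Noah (knight) says "Frank and I are the same type" - this is TRUE because Noah is a knight and Frank is a knight.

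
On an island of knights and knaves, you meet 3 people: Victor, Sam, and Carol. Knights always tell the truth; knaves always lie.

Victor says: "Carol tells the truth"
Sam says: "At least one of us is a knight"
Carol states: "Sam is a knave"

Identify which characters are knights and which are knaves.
Victor is a knave.
Sam is a knight.
Carol is a knave.

Verification:
- Victor (knave) says "Carol tells the truth" - this is FALSE (a lie) because Carol is a knave.
- Sam (knight) says "At least one of us is a knight" - this is TRUE because Sam is a knight.
- Carol (knave) says "Sam is a knave" - this is FALSE (a lie) because Sam is a knight.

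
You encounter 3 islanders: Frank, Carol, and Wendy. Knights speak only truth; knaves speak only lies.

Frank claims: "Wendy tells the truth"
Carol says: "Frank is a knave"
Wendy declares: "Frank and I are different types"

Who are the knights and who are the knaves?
Frank is a knave.
Carol is a knight.
Wendy is a knave.

Verification:
- Frank (knave) says "Wendy tells the truth" - this is FALSE (a lie) because Wendy is a knave.
- Carol (knight) says "Frank is a knave" - this is TRUE because Frank is a knave.
- Wendy (knave) says "Frank and I are different types" - this is FALSE (a lie) because Wendy is a knave and Frank is a knave.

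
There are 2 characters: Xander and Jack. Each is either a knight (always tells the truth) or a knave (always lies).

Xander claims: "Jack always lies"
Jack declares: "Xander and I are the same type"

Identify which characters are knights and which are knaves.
Xander is a knight.
Jack is a knave.

Verification:
- Xander (knight) says "Jack always lies" - this is TRUE because Jack is a knave.
- Jack (knave) says "Xander and I are the same type" - this is FALSE (a lie) because Jack is a knave and Xander is a knight.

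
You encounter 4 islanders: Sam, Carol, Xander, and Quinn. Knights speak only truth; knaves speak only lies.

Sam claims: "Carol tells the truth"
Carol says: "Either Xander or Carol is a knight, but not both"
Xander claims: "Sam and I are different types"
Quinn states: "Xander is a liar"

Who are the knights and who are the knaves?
Sam is a knave.
Carol is a knave.
Xander is a knave.
Quinn is a knight.

Verification:
- Sam (knave) says "Carol tells the truth" - this is FALSE (a lie) because Carol is a knave.
- Carol (knave) says "Either Xander or Carol is a knight, but not both" - this is FALSE (a lie) because Xander is a knave and Carol is a knave.
- Xander (knave) says "Sam and I are different types" - this is FALSE (a lie) because Xander is a knave and Sam is a knave.
- Quinn (knight) says "Xander is a liar" - this is TRUE because Xander is a knave.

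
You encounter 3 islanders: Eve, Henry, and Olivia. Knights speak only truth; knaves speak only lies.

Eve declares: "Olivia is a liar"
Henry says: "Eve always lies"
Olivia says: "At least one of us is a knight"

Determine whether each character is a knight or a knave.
Eve is a knave.
Henry is a knight.
Olivia is a knight.

Verification:
- Eve (knave) says "Olivia is a liar" - this is FALSE (a lie) because Olivia is a knight.
- Henry (knight) says "Eve always lies" - this is TRUE because Eve is a knave.
- Olivia (knight) says "At least one of us is a knight" - this is TRUE because Henry and Olivia are knights.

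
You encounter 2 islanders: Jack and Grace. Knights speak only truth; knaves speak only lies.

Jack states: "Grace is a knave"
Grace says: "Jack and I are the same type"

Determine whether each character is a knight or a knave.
Jack is a knight.
Grace is a knave.

Verification:
- Jack (knight) says "Grace is a knave" - this is TRUE because Grace is a knave.
- Grace (knave) says "Jack and I are the same type" - this is FALSE (a lie) because Grace is a knave and Jack is a knight.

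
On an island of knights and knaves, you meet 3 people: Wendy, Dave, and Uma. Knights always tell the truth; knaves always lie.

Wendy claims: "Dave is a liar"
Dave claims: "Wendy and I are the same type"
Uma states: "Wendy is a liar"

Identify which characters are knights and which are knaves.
Wendy is a knight.
Dave is a knave.
Uma is a knave.

Verification:
- Wendy (knight) says "Dave is a liar" - this is TRUE because Dave is a knave.
- Dave (knave) says "Wendy and I are the same type" - this is FALSE (a lie) because Dave is a knave and Wendy is a knight.
- Uma (knave) says "Wendy is a liar" - this is FALSE (a lie) because Wendy is a knight.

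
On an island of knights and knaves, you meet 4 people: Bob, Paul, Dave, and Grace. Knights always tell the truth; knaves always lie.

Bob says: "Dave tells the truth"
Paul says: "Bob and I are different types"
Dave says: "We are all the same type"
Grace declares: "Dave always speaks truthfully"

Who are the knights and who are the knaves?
Bob is a knave.
Paul is a knight.
Dave is a knave.
Grace is a knave.

Verification:
- Bob (knave) says "Dave tells the truth" - this is FALSE (a lie) because Dave is a knave.
- Paul (knight) says "Bob and I are different types" - this is TRUE because Paul is a knight and Bob is a knave.
- Dave (knave) says "We are all the same type" - this is FALSE (a lie) because Paul is a knight and Bob, Dave, and Grace are knaves.
- Grace (knave) says "Dave always speaks truthfully" - this is FALSE (a lie) because Dave is a knave.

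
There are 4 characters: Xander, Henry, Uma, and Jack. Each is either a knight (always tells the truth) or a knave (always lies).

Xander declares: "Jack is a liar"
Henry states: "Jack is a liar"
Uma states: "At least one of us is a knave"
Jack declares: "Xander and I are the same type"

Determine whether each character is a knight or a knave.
Xander is a knight.
Henry is a knight.
Uma is a knight.
Jack is a knave.

Verification:
- Xander (knight) says "Jack is a liar" - this is TRUE because Jack is a knave.
- Henry (knight) says "Jack is a liar" - this is TRUE because Jack is a knave.
- Uma (knight) says "At least one of us is a knave" - this is TRUE because Jack is a knave.
- Jack (knave) says "Xander and I are the same type" - this is FALSE (a lie) because Jack is a knave and Xander is a knight.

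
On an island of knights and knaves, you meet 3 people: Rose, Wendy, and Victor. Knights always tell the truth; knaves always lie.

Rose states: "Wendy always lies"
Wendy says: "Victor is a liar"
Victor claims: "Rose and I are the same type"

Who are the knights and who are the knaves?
Rose is a knight.
Wendy is a knave.
Victor is a knight.

Verification:
- Rose (knight) says "Wendy always lies" - this is TRUE because Wendy is a knave.
- Wendy (knave) says "Victor is a liar" - this is FALSE (a lie) because Victor is a knight.
- Victor (knight) says "Rose and I are the same type" - this is TRUE because Victor is a knight and Rose is a knight.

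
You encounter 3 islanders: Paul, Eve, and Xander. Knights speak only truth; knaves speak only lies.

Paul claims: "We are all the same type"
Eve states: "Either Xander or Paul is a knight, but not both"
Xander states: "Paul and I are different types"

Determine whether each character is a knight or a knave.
Paul is a knave.
Eve is a knight.
Xander is a knight.

Verification:
- Paul (knave) says "We are all the same type" - this is FALSE (a lie) because Eve and Xander are knights and Paul is a knave.
- Eve (knight) says "Either Xander or Paul is a knight, but not both" - this is TRUE because Xander is a knight and Paul is a knave.
- Xander (knight) says "Paul and I are different types" - this is TRUE because Xander is a knight and Paul is a knave.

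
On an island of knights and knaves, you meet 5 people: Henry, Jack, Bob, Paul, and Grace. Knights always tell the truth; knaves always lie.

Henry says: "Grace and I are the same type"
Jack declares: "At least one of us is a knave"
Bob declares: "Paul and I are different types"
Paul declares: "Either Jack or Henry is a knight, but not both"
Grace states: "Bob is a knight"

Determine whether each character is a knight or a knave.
Henry is a knight.
Jack is a knight.
Bob is a knight.
Paul is a knave.
Grace is a knight.

Verification:
- Henry (knight) says "Grace and I are the same type" - this is TRUE because Henry is a knight and Grace is a knight.
- Jack (knight) says "At least one of us is a knave" - this is TRUE because Paul is a knave.
- Bob (knight) says "Paul and I are different types" - this is TRUE because Bob is a knight and Paul is a knave.
- Paul (knave) says "Either Jack or Henry is a knight, but not both" - this is FALSE (a lie) because Jack is a knight and Henry is a knight.
- Grace (knight) says "Bob is a knight" - this is TRUE because Bob is a knight.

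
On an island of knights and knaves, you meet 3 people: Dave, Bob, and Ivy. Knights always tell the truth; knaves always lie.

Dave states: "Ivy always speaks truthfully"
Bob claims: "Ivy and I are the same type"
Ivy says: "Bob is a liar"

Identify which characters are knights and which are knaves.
Dave is a knight.
Bob is a knave.
Ivy is a knight.

Verification:
- Dave (knight) says "Ivy always speaks truthfully" - this is TRUE because Ivy is a knight.
- Bob (knave) says "Ivy and I are the same type" - this is FALSE (a lie) because Bob is a knave and Ivy is a knight.
- Ivy (knight) says "Bob is a liar" - this is TRUE because Bob is a knave.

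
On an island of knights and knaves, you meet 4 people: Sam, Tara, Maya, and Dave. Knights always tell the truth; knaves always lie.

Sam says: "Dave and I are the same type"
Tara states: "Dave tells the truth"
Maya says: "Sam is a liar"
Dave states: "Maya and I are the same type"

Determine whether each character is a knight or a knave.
Sam is a knave.
Tara is a knight.
Maya is a knight.
Dave is a knight.

Verification:
- Sam (knave) says "Dave and I are the same type" - this is FALSE (a lie) because Sam is a knave and Dave is a knight.
- Tara (knight) says "Dave tells the truth" - this is TRUE because Dave is a knight.
- Maya (knight) says "Sam is a liar" - this is TRUE because Sam is a knave.
- Dave (knight) says "Maya and I are the same type" - this is TRUE because Dave is a knight and Maya is a knight.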